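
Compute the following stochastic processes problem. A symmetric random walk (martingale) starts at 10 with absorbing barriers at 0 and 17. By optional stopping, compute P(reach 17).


By optional stopping theorem: E(M at tau) = M(0) = 10
P(hit 17)*17 + P(hit 0)*0 = 10
P(hit 17) = (10 - 0)/(17 - 0) = 10/17 = 0.5882

0.5882


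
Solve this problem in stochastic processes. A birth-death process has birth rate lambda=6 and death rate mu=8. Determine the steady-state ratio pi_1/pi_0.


For birth-death process, pi_n/pi_0 = (lambda/mu)^n
= (6/8)^1
= 0.7500

0.7500


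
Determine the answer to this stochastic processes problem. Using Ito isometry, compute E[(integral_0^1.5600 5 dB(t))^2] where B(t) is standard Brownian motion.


By Ito isometry: E[(int f dB)^2] = int f^2 dt
= 5^2 * 1.5600
= 25 * 1.5600 = 39.0000

39.0000


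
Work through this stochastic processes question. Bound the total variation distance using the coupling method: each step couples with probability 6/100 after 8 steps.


TV distance bound <= (1-delta)^n
= (1 - 0.0600)^8
= 0.9400^8
= 0.6096

0.6096


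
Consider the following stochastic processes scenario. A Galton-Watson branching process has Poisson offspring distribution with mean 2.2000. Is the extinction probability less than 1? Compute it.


Since mu = 2.2000 > 1, extinction prob q < 1.
Solve s = exp(mu*(s-1)) iteratively.
q = 0.1563

0.1563


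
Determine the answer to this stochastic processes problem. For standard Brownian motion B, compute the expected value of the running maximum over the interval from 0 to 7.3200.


E(max B(s)) = sqrt(2t/pi)
= sqrt(2*7.3200/pi)
= sqrt(4.6601)
= 2.1587

2.1587


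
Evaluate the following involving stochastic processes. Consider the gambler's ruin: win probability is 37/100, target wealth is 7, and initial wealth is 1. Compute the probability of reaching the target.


Gambler's ruin formula:
r = q/p = 0.6300/0.3700 = 1.7027
P(win) = (1 - r^i)/(1 - r^N)
= (1 - 1.7027^1)/(1 - 1.7027^7)
= 0.0174

0.0174


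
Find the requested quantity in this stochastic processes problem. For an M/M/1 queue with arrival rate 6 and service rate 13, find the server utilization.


rho = lambda/mu
= 6/13
= 0.4615

0.4615


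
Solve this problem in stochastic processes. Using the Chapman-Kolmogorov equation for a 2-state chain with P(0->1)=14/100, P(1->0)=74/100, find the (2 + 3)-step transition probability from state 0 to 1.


P^5 = P^2 * P^3
Computing via matrix multiplication of the transition matrix.
Entry (0,1) of P^5 = 0.1591

0.1591


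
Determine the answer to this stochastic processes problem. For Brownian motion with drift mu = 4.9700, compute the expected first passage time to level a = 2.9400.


Expected first passage time = a/mu
= 2.9400/4.9700
= 0.5915

0.5915


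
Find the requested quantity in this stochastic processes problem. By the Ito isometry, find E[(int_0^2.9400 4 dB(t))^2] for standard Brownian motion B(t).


By Ito isometry: E[(int f dB)^2] = int f^2 dt
= 4^2 * 2.9400
= 16 * 2.9400 = 47.0400

47.0400


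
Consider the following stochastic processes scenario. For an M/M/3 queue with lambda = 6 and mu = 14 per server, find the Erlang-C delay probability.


a = lambda/mu = 0.4286
rho = a/c = 0.1429
Erlang-C formula applied:
C(c,a) = 0.0100

0.0100


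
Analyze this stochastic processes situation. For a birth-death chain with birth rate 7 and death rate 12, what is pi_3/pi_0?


For birth-death process, pi_n/pi_0 = (lambda/mu)^n
= (7/12)^3
= 0.1985

0.1985


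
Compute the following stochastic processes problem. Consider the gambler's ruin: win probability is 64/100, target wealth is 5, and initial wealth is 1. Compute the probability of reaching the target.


Gambler's ruin formula:
r = q/p = 0.3600/0.6400 = 0.5625
P(win) = (1 - r^i)/(1 - r^N)
= (1 - 0.5625^1)/(1 - 0.5625^5)
= 0.4636

0.4636


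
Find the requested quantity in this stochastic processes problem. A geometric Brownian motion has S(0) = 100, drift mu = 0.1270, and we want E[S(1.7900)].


E[S(t)] = S(0) * exp(mu * t)
= 100 * exp(0.1270 * 1.7900)
= 100 * 1.2552
= 125.5244

125.5244


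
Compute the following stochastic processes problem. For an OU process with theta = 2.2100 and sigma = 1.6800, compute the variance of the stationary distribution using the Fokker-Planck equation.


Stationary variance = sigma^2 / (2*theta)
= 1.6800^2 / (2*2.2100)
= 2.8224 / 4.4200
= 0.6386

0.6386


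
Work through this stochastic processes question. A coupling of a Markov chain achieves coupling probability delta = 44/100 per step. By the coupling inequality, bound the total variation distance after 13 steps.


TV distance bound <= (1-delta)^n
= (1 - 0.4400)^13
= 0.5600^13
= 5.3265e-04

5.3265e-04


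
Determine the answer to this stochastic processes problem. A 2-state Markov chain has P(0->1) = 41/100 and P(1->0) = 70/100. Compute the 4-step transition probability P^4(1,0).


Computing P^4 by matrix multiplication.
P = [[0.5900, 0.4100], [0.7000, 0.3000]]
After raising P to the power 4:
P^4(1,0) = 0.6305

0.6305


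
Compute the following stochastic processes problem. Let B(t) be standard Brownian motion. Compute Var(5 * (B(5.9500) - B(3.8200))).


Var(alpha*(B(t)-B(s))) = alpha^2 * (t-s)
= 5^2 * (5.9500 - 3.8200)
= 25 * 2.1300
= 53.2500

53.2500


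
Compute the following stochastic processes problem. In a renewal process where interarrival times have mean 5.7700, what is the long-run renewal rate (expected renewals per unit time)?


Long-run renewal rate = 1/E(X)
= 1/5.7700
= 0.1733

0.1733


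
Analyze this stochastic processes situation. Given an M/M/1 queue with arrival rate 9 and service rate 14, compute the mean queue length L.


rho = 9/14 = 0.6429
L = rho/(1-rho)
= 0.6429/0.3571
= 1.8000

1.8000


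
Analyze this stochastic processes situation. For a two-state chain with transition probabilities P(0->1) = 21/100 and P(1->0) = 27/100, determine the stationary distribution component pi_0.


Stationary distribution: pi_0 = p10/(p01+p10), pi_1 = p01/(p01+p10)
p01 = 0.2100, p10 = 0.2700
pi_0 = 0.5625

0.5625


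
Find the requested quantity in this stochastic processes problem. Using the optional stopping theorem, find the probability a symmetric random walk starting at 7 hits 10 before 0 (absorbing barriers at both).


By optional stopping theorem: E(M at tau) = M(0) = 7
P(hit 10)*10 + P(hit 0)*0 = 7
P(hit 10) = (7 - 0)/(10 - 0) = 7/10 = 0.7000

0.7000


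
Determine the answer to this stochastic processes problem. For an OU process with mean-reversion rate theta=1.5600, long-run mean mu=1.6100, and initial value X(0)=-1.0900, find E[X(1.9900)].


E[X(t)] = mu + (X(0) - mu)*exp(-theta*t)
= 1.6100 + (-1.0900 - 1.6100)*exp(-1.5600*1.9900)
= 1.6100 + -2.7000 * 0.0449
= 1.4889

1.4889


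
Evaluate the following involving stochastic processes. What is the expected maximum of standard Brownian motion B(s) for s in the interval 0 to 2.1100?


E(max B(s)) = sqrt(2t/pi)
= sqrt(2*2.1100/pi)
= sqrt(1.3433)
= 1.1590

1.1590


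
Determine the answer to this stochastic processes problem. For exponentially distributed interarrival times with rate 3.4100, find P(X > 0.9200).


P(X > t) = exp(-lambda * t)
= exp(-3.4100 * 0.9200)
= exp(-3.1372) = 0.0434

0.0434


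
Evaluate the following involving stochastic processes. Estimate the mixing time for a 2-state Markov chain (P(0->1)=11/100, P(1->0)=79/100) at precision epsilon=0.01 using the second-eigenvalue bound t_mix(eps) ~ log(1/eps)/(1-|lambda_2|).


lambda_2 = |1 - p01 - p10| = |1 - 0.1100 - 0.7900| = 0.1000
t_mix ~ log(1/eps)/(1 - |lambda_2|)
= log(100)/(1 - 0.1000) = 4.6052/0.9000
= 5.1169

5.1169


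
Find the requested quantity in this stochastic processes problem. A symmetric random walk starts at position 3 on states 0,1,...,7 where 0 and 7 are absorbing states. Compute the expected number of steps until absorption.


For symmetric RW on 0,...,N with absorbing barriers, E(i) = i*(N-i)
E(3) = 3 * 4 = 12

12


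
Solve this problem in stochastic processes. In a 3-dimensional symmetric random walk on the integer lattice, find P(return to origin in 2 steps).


P(return in 2 steps) = P(reverse first step) = 1/(2d)
= 1/6
= 0.1667

0.1667


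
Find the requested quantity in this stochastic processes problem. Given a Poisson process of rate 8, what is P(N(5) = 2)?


P(N(t)=k) = (lambda*t)^k * exp(-lambda*t) / k!
lambda*t = 40
= 40^2 * exp(-40) / 2!
= 1600 * 4.2484e-18 / 2
= 3.3987e-15

3.3987e-15


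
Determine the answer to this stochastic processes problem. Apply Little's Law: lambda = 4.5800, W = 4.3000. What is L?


Little's Law: L = lambda * W
= 4.5800 * 4.3000
= 19.6940

19.6940


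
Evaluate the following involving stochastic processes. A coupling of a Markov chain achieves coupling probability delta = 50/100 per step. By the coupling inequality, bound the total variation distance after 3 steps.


TV distance bound <= (1-delta)^n
= (1 - 0.5000)^3
= 0.5000^3
= 0.1250

0.1250


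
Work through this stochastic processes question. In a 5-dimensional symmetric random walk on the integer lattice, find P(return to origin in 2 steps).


P(return in 2 steps) = P(reverse first step) = 1/(2d)
= 1/10
= 0.1000

0.1000


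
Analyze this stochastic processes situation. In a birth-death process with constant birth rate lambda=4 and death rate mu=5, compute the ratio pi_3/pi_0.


For birth-death process, pi_n/pi_0 = (lambda/mu)^n
= (4/5)^3
= 0.5120

0.5120


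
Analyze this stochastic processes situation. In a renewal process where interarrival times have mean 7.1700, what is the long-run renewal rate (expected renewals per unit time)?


Long-run renewal rate = 1/E(X)
= 1/7.1700
= 0.1395

0.1395


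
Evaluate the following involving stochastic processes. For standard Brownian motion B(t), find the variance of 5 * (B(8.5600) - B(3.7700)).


Var(alpha*(B(t)-B(s))) = alpha^2 * (t-s)
= 5^2 * (8.5600 - 3.7700)
= 25 * 4.7900
= 119.7500

119.7500


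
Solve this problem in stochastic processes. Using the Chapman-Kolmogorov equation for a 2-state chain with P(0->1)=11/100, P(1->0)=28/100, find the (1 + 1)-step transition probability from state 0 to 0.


P^2 = P^1 * P^1
Computing via matrix multiplication of the transition matrix.
Entry (0,0) of P^2 = 0.8229

0.8229


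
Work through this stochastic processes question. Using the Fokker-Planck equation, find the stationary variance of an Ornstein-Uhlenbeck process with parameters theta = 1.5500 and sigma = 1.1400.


Stationary variance = sigma^2 / (2*theta)
= 1.1400^2 / (2*1.5500)
= 1.2996 / 3.1000
= 0.4192

0.4192


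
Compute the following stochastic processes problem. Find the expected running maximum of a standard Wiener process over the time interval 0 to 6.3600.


E(max B(s)) = sqrt(2t/pi)
= sqrt(2*6.3600/pi)
= sqrt(4.0489)
= 2.0122

2.0122


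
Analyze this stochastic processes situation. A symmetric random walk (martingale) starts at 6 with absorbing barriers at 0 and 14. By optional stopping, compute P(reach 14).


By optional stopping theorem: E(M at tau) = M(0) = 6
P(hit 14)*14 + P(hit 0)*0 = 6
P(hit 14) = (6 - 0)/(14 - 0) = 3/7 = 0.4286

0.4286


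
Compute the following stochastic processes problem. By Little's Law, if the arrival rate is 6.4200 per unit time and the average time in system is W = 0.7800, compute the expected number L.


Little's Law: L = lambda * W
= 6.4200 * 0.7800
= 5.0076

5.0076


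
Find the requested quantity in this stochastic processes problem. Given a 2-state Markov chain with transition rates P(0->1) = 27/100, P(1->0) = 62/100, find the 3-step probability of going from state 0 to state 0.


Computing P^3 by matrix multiplication.
P = [[0.7300, 0.2700], [0.6200, 0.3800]]
After raising P to the power 3:
P^3(0,0) = 0.6970

0.6970


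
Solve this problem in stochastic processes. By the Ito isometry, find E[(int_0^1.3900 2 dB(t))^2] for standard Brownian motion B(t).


By Ito isometry: E[(int f dB)^2] = int f^2 dt
= 2^2 * 1.3900
= 4 * 1.3900 = 5.5600

5.5600


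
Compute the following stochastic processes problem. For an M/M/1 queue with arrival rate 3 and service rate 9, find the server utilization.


rho = lambda/mu
= 3/9
= 0.3333

0.3333


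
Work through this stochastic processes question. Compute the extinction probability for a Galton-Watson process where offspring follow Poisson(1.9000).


Since mu = 1.9000 > 1, extinction prob q < 1.
Solve s = exp(mu*(s-1)) iteratively.
q = 0.2328

0.2328


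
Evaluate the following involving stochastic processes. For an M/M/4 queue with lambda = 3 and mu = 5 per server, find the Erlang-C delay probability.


a = lambda/mu = 0.6000
rho = a/c = 0.1500
Erlang-C formula applied:
C(c,a) = 0.0035

0.0035


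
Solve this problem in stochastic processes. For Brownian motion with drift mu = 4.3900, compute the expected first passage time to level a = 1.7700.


Expected first passage time = a/mu
= 1.7700/4.3900
= 0.4032

0.4032


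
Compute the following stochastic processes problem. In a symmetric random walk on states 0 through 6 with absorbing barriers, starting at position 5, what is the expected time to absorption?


For symmetric RW on 0,...,N with absorbing barriers, E(i) = i*(N-i)
E(5) = 5 * 1 = 5

5


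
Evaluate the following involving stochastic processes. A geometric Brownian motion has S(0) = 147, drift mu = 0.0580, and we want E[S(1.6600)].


E[S(t)] = S(0) * exp(mu * t)
= 147 * exp(0.0580 * 1.6600)
= 147 * 1.1011
= 161.8569

161.8569


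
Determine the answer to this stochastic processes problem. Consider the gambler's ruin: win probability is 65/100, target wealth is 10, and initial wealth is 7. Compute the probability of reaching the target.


Gambler's ruin formula:
r = q/p = 0.3500/0.6500 = 0.5385
P(win) = (1 - r^i)/(1 - r^N)
= (1 - 0.5385^7)/(1 - 0.5385^10)
= 0.9889

0.9889


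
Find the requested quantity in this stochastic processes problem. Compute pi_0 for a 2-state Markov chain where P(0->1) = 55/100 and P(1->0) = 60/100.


Stationary distribution: pi_0 = p10/(p01+p10), pi_1 = p01/(p01+p10)
p01 = 0.5500, p10 = 0.6000
pi_0 = 0.5217

0.5217


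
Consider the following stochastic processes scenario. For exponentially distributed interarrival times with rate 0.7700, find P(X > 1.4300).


P(X > t) = exp(-lambda * t)
= exp(-0.7700 * 1.4300)
= exp(-1.1011) = 0.3325

0.3325


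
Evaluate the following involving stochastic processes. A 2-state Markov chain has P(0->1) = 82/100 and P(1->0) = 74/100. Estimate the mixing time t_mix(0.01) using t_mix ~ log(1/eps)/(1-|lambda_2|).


lambda_2 = |1 - p01 - p10| = |1 - 0.8200 - 0.7400| = 0.5600
t_mix ~ log(1/eps)/(1 - |lambda_2|)
= log(100)/(1 - 0.5600) = 4.6052/0.4400
= 10.4663

10.4663


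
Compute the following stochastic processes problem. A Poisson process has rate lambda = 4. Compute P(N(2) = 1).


P(N(t)=k) = (lambda*t)^k * exp(-lambda*t) / k!
lambda*t = 8
= 8^1 * exp(-8) / 1!
= 8 * 3.3546e-04 / 1
= 0.0027

0.0027


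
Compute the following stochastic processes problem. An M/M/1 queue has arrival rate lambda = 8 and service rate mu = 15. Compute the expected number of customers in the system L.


rho = 8/15 = 0.5333
L = rho/(1-rho)
= 0.5333/0.4667
= 1.1429

1.1429


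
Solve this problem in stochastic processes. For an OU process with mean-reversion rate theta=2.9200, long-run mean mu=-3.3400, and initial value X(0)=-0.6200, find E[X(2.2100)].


E[X(t)] = mu + (X(0) - mu)*exp(-theta*t)
= -3.3400 + (-0.6200 - -3.3400)*exp(-2.9200*2.2100)
= -3.3400 + 2.7200 * 0.0016
= -3.3357

-3.3357


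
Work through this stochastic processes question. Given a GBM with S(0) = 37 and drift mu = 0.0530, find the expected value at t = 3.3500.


E[S(t)] = S(0) * exp(mu * t)
= 37 * exp(0.0530 * 3.3500)
= 37 * 1.1943
= 44.1886

44.1886


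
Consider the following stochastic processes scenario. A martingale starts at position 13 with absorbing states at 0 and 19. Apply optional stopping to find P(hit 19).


By optional stopping theorem: E(M at tau) = M(0) = 13
P(hit 19)*19 + P(hit 0)*0 = 13
P(hit 19) = (13 - 0)/(19 - 0) = 13/19 = 0.6842

0.6842


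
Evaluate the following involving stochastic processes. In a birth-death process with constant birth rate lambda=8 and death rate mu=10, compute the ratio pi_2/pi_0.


For birth-death process, pi_n/pi_0 = (lambda/mu)^n
= (8/10)^2
= 0.6400

0.6400


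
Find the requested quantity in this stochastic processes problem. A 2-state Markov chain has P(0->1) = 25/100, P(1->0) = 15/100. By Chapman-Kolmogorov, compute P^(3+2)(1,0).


P^5 = P^3 * P^2
Computing via matrix multiplication of the transition matrix.
Entry (1,0) of P^5 = 0.3458

0.3458


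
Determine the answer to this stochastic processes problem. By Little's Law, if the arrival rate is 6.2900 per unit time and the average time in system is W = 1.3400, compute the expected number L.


Little's Law: L = lambda * W
= 6.2900 * 1.3400
= 8.4286

8.4286


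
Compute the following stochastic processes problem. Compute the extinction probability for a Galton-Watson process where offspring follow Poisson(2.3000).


Since mu = 2.3000 > 1, extinction prob q < 1.
Solve s = exp(mu*(s-1)) iteratively.
q = 0.1376

0.1376


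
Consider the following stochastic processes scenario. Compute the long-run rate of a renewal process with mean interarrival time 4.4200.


Long-run renewal rate = 1/E(X)
= 1/4.4200
= 0.2262

0.2262


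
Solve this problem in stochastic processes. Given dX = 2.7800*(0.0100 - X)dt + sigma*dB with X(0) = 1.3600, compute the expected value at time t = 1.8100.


E[X(t)] = mu + (X(0) - mu)*exp(-theta*t)
= 0.0100 + (1.3600 - 0.0100)*exp(-2.7800*1.8100)
= 0.0100 + 1.3500 * 0.0065
= 0.0188

0.0188


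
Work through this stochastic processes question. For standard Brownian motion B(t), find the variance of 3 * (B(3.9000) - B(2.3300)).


Var(alpha*(B(t)-B(s))) = alpha^2 * (t-s)
= 3^2 * (3.9000 - 2.3300)
= 9 * 1.5700
= 14.1300

14.1300


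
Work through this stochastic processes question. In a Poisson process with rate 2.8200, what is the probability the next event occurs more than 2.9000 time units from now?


P(X > t) = exp(-lambda * t)
= exp(-2.8200 * 2.9000)
= exp(-8.1780) = 2.8076e-04

2.8076e-04


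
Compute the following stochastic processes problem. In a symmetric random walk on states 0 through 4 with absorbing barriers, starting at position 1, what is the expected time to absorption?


For symmetric RW on 0,...,N with absorbing barriers, E(i) = i*(N-i)
E(1) = 1 * 3 = 3

3


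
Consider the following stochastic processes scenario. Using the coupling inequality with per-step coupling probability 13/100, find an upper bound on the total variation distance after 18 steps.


TV distance bound <= (1-delta)^n
= (1 - 0.1300)^18
= 0.8700^18
= 0.0815

0.0815


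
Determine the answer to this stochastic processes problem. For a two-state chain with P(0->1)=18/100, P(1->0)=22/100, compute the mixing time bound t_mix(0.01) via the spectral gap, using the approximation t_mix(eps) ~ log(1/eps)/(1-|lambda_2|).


lambda_2 = |1 - p01 - p10| = |1 - 0.1800 - 0.2200| = 0.6000
t_mix ~ log(1/eps)/(1 - |lambda_2|)
= log(100)/(1 - 0.6000) = 4.6052/0.4000
= 11.5129

11.5129


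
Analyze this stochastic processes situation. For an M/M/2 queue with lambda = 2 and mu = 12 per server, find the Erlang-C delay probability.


a = lambda/mu = 0.1667
rho = a/c = 0.0833
Erlang-C formula applied:
C(c,a) = 0.0128

0.0128


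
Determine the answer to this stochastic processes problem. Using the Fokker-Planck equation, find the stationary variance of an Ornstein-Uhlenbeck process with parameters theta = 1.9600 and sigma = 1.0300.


Stationary variance = sigma^2 / (2*theta)
= 1.0300^2 / (2*1.9600)
= 1.0609 / 3.9200
= 0.2706

0.2706


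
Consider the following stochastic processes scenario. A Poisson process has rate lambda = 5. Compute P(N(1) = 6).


P(N(t)=k) = (lambda*t)^k * exp(-lambda*t) / k!
lambda*t = 5
= 5^6 * exp(-5) / 6!
= 15625 * 0.0067 / 720
= 0.1462

0.1462


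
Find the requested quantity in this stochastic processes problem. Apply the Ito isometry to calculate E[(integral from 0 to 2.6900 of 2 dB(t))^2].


By Ito isometry: E[(int f dB)^2] = int f^2 dt
= 2^2 * 2.6900
= 4 * 2.6900 = 10.7600

10.7600


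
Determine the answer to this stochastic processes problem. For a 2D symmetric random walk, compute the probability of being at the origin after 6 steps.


P = C(6,3)^2 / 4^6
= 20^2 / 4096
= 400 / 4096
= 0.0977

0.0977


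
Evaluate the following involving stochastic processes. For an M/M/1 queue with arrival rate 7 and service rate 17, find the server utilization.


rho = lambda/mu
= 7/17
= 0.4118

0.4118


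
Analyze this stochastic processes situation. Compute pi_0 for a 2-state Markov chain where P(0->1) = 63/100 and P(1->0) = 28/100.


Stationary distribution: pi_0 = p10/(p01+p10), pi_1 = p01/(p01+p10)
p01 = 0.6300, p10 = 0.2800
pi_0 = 0.3077

0.3077


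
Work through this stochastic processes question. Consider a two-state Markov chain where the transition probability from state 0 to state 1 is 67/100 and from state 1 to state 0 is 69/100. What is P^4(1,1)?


Computing P^4 by matrix multiplication.
P = [[0.3300, 0.6700], [0.6900, 0.3100]]
After raising P to the power 4:
P^4(1,1) = 0.5012

0.5012


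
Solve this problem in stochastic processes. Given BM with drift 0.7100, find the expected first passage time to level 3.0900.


Expected first passage time = a/mu
= 3.0900/0.7100
= 4.3521

4.3521


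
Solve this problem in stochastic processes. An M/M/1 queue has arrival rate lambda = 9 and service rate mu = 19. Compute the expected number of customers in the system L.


rho = 9/19 = 0.4737
L = rho/(1-rho)
= 0.4737/0.5263
= 0.9000

0.9000


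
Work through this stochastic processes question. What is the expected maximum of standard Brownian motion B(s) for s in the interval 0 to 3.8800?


E(max B(s)) = sqrt(2t/pi)
= sqrt(2*3.8800/pi)
= sqrt(2.4701)
= 1.5717

1.5717


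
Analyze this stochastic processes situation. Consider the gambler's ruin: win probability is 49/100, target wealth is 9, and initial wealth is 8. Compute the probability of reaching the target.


Gambler's ruin formula:
r = q/p = 0.5100/0.4900 = 1.0408
P(win) = (1 - r^i)/(1 - r^N)
= (1 - 1.0408^8)/(1 - 1.0408^9)
= 0.8703

0.8703


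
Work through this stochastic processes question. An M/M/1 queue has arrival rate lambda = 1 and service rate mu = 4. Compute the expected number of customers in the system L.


rho = 1/4 = 0.2500
L = rho/(1-rho)
= 0.2500/0.7500
= 0.3333

0.3333


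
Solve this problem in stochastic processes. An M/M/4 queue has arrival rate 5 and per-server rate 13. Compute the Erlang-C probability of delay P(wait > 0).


a = lambda/mu = 0.3846
rho = a/c = 0.0962
Erlang-C formula applied:
C(c,a) = 6.8669e-04

6.8669e-04


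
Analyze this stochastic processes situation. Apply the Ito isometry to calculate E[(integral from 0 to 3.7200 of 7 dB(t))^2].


By Ito isometry: E[(int f dB)^2] = int f^2 dt
= 7^2 * 3.7200
= 49 * 3.7200 = 182.2800

182.2800


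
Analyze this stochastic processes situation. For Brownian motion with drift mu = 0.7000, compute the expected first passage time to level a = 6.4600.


Expected first passage time = a/mu
= 6.4600/0.7000
= 9.2286

9.2286


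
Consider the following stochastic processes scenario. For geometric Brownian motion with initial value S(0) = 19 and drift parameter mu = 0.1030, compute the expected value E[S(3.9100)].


E[S(t)] = S(0) * exp(mu * t)
= 19 * exp(0.1030 * 3.9100)
= 19 * 1.4959
= 28.4222

28.4222


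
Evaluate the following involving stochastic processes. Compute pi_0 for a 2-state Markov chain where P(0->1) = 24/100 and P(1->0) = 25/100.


Stationary distribution: pi_0 = p10/(p01+p10), pi_1 = p01/(p01+p10)
p01 = 0.2400, p10 = 0.2500
pi_0 = 0.5102

0.5102


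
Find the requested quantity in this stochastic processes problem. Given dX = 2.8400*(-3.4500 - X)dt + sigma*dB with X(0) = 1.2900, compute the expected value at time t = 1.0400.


E[X(t)] = mu + (X(0) - mu)*exp(-theta*t)
= -3.4500 + (1.2900 - -3.4500)*exp(-2.8400*1.0400)
= -3.4500 + 4.7400 * 0.0522
= -3.2028

-3.2028


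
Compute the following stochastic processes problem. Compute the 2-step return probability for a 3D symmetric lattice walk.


P(return in 2 steps) = P(reverse first step) = 1/(2d)
= 1/6
= 0.1667

0.1667


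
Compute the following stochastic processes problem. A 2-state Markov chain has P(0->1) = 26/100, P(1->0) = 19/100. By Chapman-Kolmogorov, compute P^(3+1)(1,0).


P^4 = P^3 * P^1
Computing via matrix multiplication of the transition matrix.
Entry (1,0) of P^4 = 0.3836

0.3836


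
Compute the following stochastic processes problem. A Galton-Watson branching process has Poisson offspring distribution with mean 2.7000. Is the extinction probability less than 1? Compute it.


Since mu = 2.7000 > 1, extinction prob q < 1.
Solve s = exp(mu*(s-1)) iteratively.
q = 0.0844

0.0844


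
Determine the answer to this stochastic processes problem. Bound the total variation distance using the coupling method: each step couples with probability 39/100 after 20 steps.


TV distance bound <= (1-delta)^n
= (1 - 0.3900)^20
= 0.6100^20
= 5.0886e-05

5.0886e-05


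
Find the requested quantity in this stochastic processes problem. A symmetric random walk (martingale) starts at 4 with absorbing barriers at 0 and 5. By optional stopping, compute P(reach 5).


By optional stopping theorem: E(M at tau) = M(0) = 4
P(hit 5)*5 + P(hit 0)*0 = 4
P(hit 5) = (4 - 0)/(5 - 0) = 4/5 = 0.8000

0.8000


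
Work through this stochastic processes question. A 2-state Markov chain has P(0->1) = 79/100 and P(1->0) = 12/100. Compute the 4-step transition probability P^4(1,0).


Computing P^4 by matrix multiplication.
P = [[0.2100, 0.7900], [0.1200, 0.8800]]
After raising P to the power 4:
P^4(1,0) = 0.1319

0.1319


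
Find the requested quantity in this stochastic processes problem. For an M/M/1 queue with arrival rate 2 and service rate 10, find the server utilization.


rho = lambda/mu
= 2/10
= 0.2000

0.2000


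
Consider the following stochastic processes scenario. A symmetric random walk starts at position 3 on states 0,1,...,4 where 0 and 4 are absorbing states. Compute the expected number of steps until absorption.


For symmetric RW on 0,...,N with absorbing barriers, E(i) = i*(N-i)
E(3) = 3 * 1 = 3

3


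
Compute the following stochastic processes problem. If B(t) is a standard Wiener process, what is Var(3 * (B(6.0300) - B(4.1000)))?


Var(alpha*(B(t)-B(s))) = alpha^2 * (t-s)
= 3^2 * (6.0300 - 4.1000)
= 9 * 1.9300
= 17.3700

17.3700


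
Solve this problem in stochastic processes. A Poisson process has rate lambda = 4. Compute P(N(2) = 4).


P(N(t)=k) = (lambda*t)^k * exp(-lambda*t) / k!
lambda*t = 8
= 8^4 * exp(-8) / 4!
= 4096 * 3.3546e-04 / 24
= 0.0573

0.0573


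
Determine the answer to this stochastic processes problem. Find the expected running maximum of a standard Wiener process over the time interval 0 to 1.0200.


E(max B(s)) = sqrt(2t/pi)
= sqrt(2*1.0200/pi)
= sqrt(0.6494)
= 0.8058

0.8058


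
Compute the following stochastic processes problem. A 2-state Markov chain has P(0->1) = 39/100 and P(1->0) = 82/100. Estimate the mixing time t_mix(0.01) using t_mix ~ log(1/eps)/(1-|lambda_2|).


lambda_2 = |1 - p01 - p10| = |1 - 0.3900 - 0.8200| = 0.2100
t_mix ~ log(1/eps)/(1 - |lambda_2|)
= log(100)/(1 - 0.2100) = 4.6052/0.7900
= 5.8293

5.8293


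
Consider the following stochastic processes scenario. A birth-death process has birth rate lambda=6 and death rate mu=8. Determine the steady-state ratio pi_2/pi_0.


For birth-death process, pi_n/pi_0 = (lambda/mu)^n
= (6/8)^2
= 0.5625

0.5625


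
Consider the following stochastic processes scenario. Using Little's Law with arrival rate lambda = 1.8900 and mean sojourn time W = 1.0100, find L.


Little's Law: L = lambda * W
= 1.8900 * 1.0100
= 1.9089

1.9089


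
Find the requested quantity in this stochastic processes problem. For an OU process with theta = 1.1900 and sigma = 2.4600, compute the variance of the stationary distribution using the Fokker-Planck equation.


Stationary variance = sigma^2 / (2*theta)
= 2.4600^2 / (2*1.1900)
= 6.0516 / 2.3800
= 2.5427

2.5427


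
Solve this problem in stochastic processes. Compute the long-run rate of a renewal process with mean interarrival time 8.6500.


Long-run renewal rate = 1/E(X)
= 1/8.6500
= 0.1156

0.1156


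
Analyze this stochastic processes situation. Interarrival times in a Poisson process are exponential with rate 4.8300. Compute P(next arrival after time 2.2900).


P(X > t) = exp(-lambda * t)
= exp(-4.8300 * 2.2900)
= exp(-11.0607) = 1.5718e-05

1.5718e-05


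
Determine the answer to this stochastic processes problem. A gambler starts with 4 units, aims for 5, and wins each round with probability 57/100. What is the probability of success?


Gambler's ruin formula:
r = q/p = 0.4300/0.5700 = 0.7544
P(win) = (1 - r^i)/(1 - r^N)
= (1 - 0.7544^4)/(1 - 0.7544^5)
= 0.8947

0.8947


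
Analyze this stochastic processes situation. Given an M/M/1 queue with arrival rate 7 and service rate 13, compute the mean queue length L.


rho = 7/13 = 0.5385
L = rho/(1-rho)
= 0.5385/0.4615
= 1.1667

1.1667


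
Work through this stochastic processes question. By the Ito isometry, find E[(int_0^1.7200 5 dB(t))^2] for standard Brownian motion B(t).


By Ito isometry: E[(int f dB)^2] = int f^2 dt
= 5^2 * 1.7200
= 25 * 1.7200 = 43.0000

43.0000


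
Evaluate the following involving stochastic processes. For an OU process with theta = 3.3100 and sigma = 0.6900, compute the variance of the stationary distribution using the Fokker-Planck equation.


Stationary variance = sigma^2 / (2*theta)
= 0.6900^2 / (2*3.3100)
= 0.4761 / 6.6200
= 0.0719

0.0719


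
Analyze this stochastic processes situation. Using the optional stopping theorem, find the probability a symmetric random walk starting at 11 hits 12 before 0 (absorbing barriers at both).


By optional stopping theorem: E(M at tau) = M(0) = 11
P(hit 12)*12 + P(hit 0)*0 = 11
P(hit 12) = (11 - 0)/(12 - 0) = 11/12 = 0.9167

0.9167


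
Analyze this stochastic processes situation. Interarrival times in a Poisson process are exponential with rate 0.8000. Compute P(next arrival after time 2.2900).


P(X > t) = exp(-lambda * t)
= exp(-0.8000 * 2.2900)
= exp(-1.8320) = 0.1601

0.1601


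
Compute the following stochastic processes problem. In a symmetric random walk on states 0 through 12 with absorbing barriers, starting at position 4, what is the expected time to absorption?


For symmetric RW on 0,...,N with absorbing barriers, E(i) = i*(N-i)
E(4) = 4 * 8 = 32

32


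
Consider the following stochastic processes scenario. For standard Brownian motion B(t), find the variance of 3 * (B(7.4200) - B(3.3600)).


Var(alpha*(B(t)-B(s))) = alpha^2 * (t-s)
= 3^2 * (7.4200 - 3.3600)
= 9 * 4.0600
= 36.5400

36.5400


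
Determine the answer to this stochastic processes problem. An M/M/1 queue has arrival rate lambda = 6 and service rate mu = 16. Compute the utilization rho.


rho = lambda/mu
= 6/16
= 0.3750

0.3750


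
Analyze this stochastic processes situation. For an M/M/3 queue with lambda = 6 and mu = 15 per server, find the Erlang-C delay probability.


a = lambda/mu = 0.4000
rho = a/c = 0.1333
Erlang-C formula applied:
C(c,a) = 0.0082

0.0082


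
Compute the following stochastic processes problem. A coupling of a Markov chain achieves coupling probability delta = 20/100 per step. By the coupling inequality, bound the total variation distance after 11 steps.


TV distance bound <= (1-delta)^n
= (1 - 0.2000)^11
= 0.8000^11
= 0.0859

0.0859


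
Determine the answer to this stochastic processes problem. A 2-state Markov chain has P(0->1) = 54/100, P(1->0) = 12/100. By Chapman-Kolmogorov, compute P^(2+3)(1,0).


P^5 = P^2 * P^3
Computing via matrix multiplication of the transition matrix.
Entry (1,0) of P^5 = 0.1810

0.1810


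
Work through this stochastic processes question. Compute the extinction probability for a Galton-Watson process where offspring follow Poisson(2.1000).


Since mu = 2.1000 > 1, extinction prob q < 1.
Solve s = exp(mu*(s-1)) iteratively.
q = 0.1779

0.1779


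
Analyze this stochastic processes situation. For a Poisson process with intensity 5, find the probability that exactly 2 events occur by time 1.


P(N(t)=k) = (lambda*t)^k * exp(-lambda*t) / k!
lambda*t = 5
= 5^2 * exp(-5) / 2!
= 25 * 0.0067 / 2
= 0.0842

0.0842


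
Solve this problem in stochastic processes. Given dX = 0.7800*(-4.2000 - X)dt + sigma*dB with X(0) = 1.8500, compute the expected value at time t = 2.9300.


E[X(t)] = mu + (X(0) - mu)*exp(-theta*t)
= -4.2000 + (1.8500 - -4.2000)*exp(-0.7800*2.9300)
= -4.2000 + 6.0500 * 0.1017
= -3.5845

-3.5845


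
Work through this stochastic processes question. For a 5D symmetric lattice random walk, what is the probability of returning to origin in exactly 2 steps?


P(return in 2 steps) = P(reverse first step) = 1/(2d)
= 1/10
= 0.1000

0.1000


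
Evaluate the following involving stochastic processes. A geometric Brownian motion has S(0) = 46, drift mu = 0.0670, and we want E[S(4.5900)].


E[S(t)] = S(0) * exp(mu * t)
= 46 * exp(0.0670 * 4.5900)
= 46 * 1.3601
= 62.5628

62.5628


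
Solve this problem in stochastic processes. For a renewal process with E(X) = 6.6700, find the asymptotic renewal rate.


Long-run renewal rate = 1/E(X)
= 1/6.6700
= 0.1499

0.1499


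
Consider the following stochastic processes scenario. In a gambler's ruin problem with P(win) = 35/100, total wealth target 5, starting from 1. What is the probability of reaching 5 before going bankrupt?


Gambler's ruin formula:
r = q/p = 0.6500/0.3500 = 1.8571
P(win) = (1 - r^i)/(1 - r^N)
= (1 - 1.8571^1)/(1 - 1.8571^5)
= 0.0406

0.0406


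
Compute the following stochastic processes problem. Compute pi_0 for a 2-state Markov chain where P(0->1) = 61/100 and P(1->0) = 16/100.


Stationary distribution: pi_0 = p10/(p01+p10), pi_1 = p01/(p01+p10)
p01 = 0.6100, p10 = 0.1600
pi_0 = 0.2078

0.2078


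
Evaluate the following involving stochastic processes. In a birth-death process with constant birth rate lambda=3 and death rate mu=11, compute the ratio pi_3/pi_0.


For birth-death process, pi_n/pi_0 = (lambda/mu)^n
= (3/11)^3
= 0.0203

0.0203


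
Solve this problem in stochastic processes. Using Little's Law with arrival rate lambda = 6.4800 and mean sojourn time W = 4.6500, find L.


Little's Law: L = lambda * W
= 6.4800 * 4.6500
= 30.1320

30.1320


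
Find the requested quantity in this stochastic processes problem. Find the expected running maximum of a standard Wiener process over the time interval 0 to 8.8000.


E(max B(s)) = sqrt(2t/pi)
= sqrt(2*8.8000/pi)
= sqrt(5.6023)
= 2.3669

2.3669


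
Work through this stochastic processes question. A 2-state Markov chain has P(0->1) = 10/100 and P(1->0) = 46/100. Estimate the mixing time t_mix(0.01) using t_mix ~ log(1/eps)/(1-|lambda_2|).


lambda_2 = |1 - p01 - p10| = |1 - 0.1000 - 0.4600| = 0.4400
t_mix ~ log(1/eps)/(1 - |lambda_2|)
= log(100)/(1 - 0.4400) = 4.6052/0.5600
= 8.2235

8.2235


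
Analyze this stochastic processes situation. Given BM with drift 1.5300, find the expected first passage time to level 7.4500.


Expected first passage time = a/mu
= 7.4500/1.5300
= 4.8693

4.8693


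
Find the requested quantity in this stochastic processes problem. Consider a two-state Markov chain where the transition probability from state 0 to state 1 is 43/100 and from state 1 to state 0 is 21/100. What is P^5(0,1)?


Computing P^5 by matrix multiplication.
P = [[0.5700, 0.4300], [0.2100, 0.7900]]
After raising P to the power 5:
P^5(0,1) = 0.6678

0.6678


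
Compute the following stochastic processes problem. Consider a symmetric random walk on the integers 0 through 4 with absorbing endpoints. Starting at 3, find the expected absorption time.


For symmetric RW on 0,...,N with absorbing barriers, E(i) = i*(N-i)
E(3) = 3 * 1 = 3

3


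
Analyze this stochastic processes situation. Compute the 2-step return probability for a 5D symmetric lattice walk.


P(return in 2 steps) = P(reverse first step) = 1/(2d)
= 1/10
= 0.1000

0.1000


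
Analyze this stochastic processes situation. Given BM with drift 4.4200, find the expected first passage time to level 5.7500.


Expected first passage time = a/mu
= 5.7500/4.4200
= 1.3009

1.3009


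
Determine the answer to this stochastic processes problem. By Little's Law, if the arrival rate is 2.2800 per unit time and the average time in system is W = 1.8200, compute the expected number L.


Little's Law: L = lambda * W
= 2.2800 * 1.8200
= 4.1496

4.1496


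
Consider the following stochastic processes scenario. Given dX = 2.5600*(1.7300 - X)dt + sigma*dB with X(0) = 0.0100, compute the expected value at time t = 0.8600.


E[X(t)] = mu + (X(0) - mu)*exp(-theta*t)
= 1.7300 + (0.0100 - 1.7300)*exp(-2.5600*0.8600)
= 1.7300 + -1.7200 * 0.1106
= 1.5397

1.5397


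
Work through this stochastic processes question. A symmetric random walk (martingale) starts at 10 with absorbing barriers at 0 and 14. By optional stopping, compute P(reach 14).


By optional stopping theorem: E(M at tau) = M(0) = 10
P(hit 14)*14 + P(hit 0)*0 = 10
P(hit 14) = (10 - 0)/(14 - 0) = 5/7 = 0.7143

0.7143


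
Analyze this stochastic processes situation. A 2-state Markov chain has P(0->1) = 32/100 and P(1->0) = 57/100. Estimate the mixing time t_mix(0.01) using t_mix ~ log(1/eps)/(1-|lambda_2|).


lambda_2 = |1 - p01 - p10| = |1 - 0.3200 - 0.5700| = 0.1100
t_mix ~ log(1/eps)/(1 - |lambda_2|)
= log(100)/(1 - 0.1100) = 4.6052/0.8900
= 5.1743

5.1743


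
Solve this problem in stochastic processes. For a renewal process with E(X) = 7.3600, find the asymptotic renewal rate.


Long-run renewal rate = 1/E(X)
= 1/7.3600
= 0.1359

0.1359


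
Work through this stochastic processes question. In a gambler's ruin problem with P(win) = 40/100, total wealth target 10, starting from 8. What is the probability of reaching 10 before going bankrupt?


Gambler's ruin formula:
r = q/p = 0.6000/0.4000 = 1.5000
P(win) = (1 - r^i)/(1 - r^N)
= (1 - 1.5000^8)/(1 - 1.5000^10)
= 0.4346

0.4346


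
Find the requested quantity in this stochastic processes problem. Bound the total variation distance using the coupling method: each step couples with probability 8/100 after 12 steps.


TV distance bound <= (1-delta)^n
= (1 - 0.0800)^12
= 0.9200^12
= 0.3677

0.3677


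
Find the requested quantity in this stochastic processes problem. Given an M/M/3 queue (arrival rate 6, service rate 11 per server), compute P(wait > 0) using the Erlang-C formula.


a = lambda/mu = 0.5455
rho = a/c = 0.1818
Erlang-C formula applied:
C(c,a) = 0.0191

0.0191


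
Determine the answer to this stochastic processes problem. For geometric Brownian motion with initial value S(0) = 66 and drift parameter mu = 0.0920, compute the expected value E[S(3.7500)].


E[S(t)] = S(0) * exp(mu * t)
= 66 * exp(0.0920 * 3.7500)
= 66 * 1.4120
= 93.1913

93.1913


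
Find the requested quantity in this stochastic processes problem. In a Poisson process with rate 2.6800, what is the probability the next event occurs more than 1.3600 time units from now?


P(X > t) = exp(-lambda * t)
= exp(-2.6800 * 1.3600)
= exp(-3.6448) = 0.0261

0.0261


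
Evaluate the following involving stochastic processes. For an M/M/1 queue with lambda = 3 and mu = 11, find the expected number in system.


rho = 3/11 = 0.2727
L = rho/(1-rho)
= 0.2727/0.7273
= 0.3750

0.3750
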